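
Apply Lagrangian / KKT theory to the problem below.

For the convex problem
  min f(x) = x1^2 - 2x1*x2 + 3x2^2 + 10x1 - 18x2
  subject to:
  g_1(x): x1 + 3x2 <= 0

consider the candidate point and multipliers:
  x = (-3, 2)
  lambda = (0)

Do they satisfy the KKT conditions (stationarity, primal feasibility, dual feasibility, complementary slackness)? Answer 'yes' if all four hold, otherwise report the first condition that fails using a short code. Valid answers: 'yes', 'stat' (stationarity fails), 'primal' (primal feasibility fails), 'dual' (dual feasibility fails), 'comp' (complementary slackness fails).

Gradient of f: grad f(x) = Q x + c = (0, 0)
Constraint values g_i(x) = a_i^T x - b_i:
  g_1((-3, 2)) = 3
Stationarity residual: grad f(x) + sum_i lambda_i a_i = (0, 0)
  -> stationarity OK
Primal feasibility (all g_i <= 0): FAILS
Dual feasibility (all lambda_i >= 0): OK
Complementary slackness (lambda_i * g_i(x) = 0 for all i): OK

Verdict: the first failing condition is primal_feasibility -> primal.

primal


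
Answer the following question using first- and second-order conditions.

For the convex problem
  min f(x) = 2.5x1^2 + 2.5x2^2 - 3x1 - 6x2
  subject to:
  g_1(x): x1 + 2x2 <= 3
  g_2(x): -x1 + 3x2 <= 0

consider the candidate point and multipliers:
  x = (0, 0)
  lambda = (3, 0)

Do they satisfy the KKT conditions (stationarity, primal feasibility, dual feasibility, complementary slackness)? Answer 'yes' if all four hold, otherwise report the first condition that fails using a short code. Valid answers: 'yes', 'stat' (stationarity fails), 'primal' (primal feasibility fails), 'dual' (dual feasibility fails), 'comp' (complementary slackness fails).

Gradient of f: grad f(x) = Q x + c = (-3, -6)
Constraint values g_i(x) = a_i^T x - b_i:
  g_1((0, 0)) = -3
  g_2((0, 0)) = 0
Stationarity residual: grad f(x) + sum_i lambda_i a_i = (0, 0)
  -> stationarity OK
Primal feasibility (all g_i <= 0): OK
Dual feasibility (all lambda_i >= 0): OK
Complementary slackness (lambda_i * g_i(x) = 0 for all i): FAILS

Verdict: the first failing condition is complementary_slackness -> comp.

comp


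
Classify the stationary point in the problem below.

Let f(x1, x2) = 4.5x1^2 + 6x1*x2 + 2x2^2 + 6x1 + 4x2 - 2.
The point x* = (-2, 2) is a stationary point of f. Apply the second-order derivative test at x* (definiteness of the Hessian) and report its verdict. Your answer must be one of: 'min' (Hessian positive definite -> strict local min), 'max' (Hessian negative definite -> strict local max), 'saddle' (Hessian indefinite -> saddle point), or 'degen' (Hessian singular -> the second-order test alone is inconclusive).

Compute the Hessian H = grad^2 f:
  H = [[9, 6], [6, 4]]
Verify stationarity: grad f(x*) = H x* + g = (0, 0).
Eigenvalues of H: 0, 13.
H has a zero eigenvalue (singular; positive semidefinite but not definite), so H is neither positive definite, negative definite, nor indefinite. The second-order test alone is inconclusive -> degen.
(Indeed, f is constant along the null direction of H through x*, so x* is not a strict local extremum.)

degen


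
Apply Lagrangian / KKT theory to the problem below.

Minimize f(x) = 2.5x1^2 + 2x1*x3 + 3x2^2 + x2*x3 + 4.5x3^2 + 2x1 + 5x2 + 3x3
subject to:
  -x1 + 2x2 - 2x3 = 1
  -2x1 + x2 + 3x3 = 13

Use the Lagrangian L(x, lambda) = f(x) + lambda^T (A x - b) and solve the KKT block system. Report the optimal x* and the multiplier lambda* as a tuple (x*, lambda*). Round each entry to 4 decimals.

Form the Lagrangian:
  L(x, lambda) = (1/2) x^T Q x + c^T x + lambda^T (A x - b)
Stationarity (grad_x L = 0): Q x + c + A^T lambda = 0.
Primal feasibility: A x = b.

This gives the KKT block system:
  [ Q   A^T ] [ x     ]   [-c ]
  [ A    0  ] [ lambda ] = [ b ]

Solving the linear system:
  x*      = (-3.6435, 0.437, 1.7587)
  lambda* = (-2.0204, -5.3397)
  f(x*)   = 35.8055

x* = (-3.6435, 0.437, 1.7587), lambda* = (-2.0204, -5.3397)


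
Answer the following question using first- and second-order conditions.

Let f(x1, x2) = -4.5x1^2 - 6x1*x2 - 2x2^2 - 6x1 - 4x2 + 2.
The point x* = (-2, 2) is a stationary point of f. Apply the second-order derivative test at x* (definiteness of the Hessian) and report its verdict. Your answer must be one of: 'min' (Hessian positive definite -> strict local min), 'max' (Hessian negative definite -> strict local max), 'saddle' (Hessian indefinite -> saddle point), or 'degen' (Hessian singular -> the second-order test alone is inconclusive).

Compute the Hessian H = grad^2 f:
  H = [[-9, -6], [-6, -4]]
Verify stationarity: grad f(x*) = H x* + g = (0, 0).
Eigenvalues of H: -13, 0.
H has a zero eigenvalue (singular; negative semidefinite but not definite), so H is neither positive definite, negative definite, nor indefinite. The second-order test alone is inconclusive -> degen.
(Indeed, f is constant along the null direction of H through x*, so x* is not a strict local extremum.)

degen


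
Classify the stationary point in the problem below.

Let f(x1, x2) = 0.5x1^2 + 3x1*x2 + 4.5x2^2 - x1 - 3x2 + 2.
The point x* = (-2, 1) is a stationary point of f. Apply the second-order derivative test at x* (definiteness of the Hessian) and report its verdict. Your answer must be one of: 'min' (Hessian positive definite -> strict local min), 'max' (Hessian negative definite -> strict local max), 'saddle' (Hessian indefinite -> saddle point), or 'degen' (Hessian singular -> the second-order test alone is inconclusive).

Compute the Hessian H = grad^2 f:
  H = [[1, 3], [3, 9]]
Verify stationarity: grad f(x*) = H x* + g = (0, 0).
Eigenvalues of H: 0, 10.
H has a zero eigenvalue (singular; positive semidefinite but not definite), so H is neither positive definite, negative definite, nor indefinite. The second-order test alone is inconclusive -> degen.
(Indeed, f is constant along the null direction of H through x*, so x* is not a strict local extremum.)

degen


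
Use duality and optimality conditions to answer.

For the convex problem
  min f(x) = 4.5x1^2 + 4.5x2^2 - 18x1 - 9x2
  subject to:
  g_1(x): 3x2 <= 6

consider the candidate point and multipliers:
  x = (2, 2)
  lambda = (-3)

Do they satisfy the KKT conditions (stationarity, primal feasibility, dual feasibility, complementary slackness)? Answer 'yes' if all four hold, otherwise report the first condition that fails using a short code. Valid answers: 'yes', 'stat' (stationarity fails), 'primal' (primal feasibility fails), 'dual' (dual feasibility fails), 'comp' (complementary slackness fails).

Gradient of f: grad f(x) = Q x + c = (0, 9)
Constraint values g_i(x) = a_i^T x - b_i:
  g_1((2, 2)) = 0
Stationarity residual: grad f(x) + sum_i lambda_i a_i = (0, 0)
  -> stationarity OK
Primal feasibility (all g_i <= 0): OK
Dual feasibility (all lambda_i >= 0): FAILS
Complementary slackness (lambda_i * g_i(x) = 0 for all i): OK

Verdict: the first failing condition is dual_feasibility -> dual.

dual


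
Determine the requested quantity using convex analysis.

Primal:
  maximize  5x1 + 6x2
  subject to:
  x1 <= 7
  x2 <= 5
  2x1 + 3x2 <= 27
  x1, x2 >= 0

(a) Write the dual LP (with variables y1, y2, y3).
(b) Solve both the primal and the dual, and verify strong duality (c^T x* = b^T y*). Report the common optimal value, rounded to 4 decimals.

The standard primal-dual pair for 'max c^T x s.t. A x <= b, x >= 0' is:
  Dual:  min b^T y  s.t.  A^T y >= c,  y >= 0.

So the dual LP is:
  minimize  7y1 + 5y2 + 27y3
  subject to:
    y1 + 2y3 >= 5
    y2 + 3y3 >= 6
    y1, y2, y3 >= 0

Solving the primal: x* = (7, 4.3333).
  primal value c^T x* = 61.
Solving the dual: y* = (1, 0, 2).
  dual value b^T y* = 61.
Strong duality: c^T x* = b^T y*. Confirmed.

61


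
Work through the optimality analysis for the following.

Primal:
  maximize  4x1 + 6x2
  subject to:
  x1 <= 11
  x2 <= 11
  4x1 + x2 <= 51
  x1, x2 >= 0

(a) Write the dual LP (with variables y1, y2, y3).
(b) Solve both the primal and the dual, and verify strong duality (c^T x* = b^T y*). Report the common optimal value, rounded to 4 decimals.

The standard primal-dual pair for 'max c^T x s.t. A x <= b, x >= 0' is:
  Dual:  min b^T y  s.t.  A^T y >= c,  y >= 0.

So the dual LP is:
  minimize  11y1 + 11y2 + 51y3
  subject to:
    y1 + 4y3 >= 4
    y2 + y3 >= 6
    y1, y2, y3 >= 0

Solving the primal: x* = (10, 11).
  primal value c^T x* = 106.
Solving the dual: y* = (0, 5, 1).
  dual value b^T y* = 106.
Strong duality: c^T x* = b^T y*. Confirmed.

106


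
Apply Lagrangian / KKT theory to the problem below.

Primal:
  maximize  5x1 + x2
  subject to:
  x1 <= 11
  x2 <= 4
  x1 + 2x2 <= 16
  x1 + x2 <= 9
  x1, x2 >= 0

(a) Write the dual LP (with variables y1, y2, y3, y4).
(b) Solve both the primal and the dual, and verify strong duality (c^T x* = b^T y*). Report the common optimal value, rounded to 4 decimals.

The standard primal-dual pair for 'max c^T x s.t. A x <= b, x >= 0' is:
  Dual:  min b^T y  s.t.  A^T y >= c,  y >= 0.

So the dual LP is:
  minimize  11y1 + 4y2 + 16y3 + 9y4
  subject to:
    y1 + y3 + y4 >= 5
    y2 + 2y3 + y4 >= 1
    y1, y2, y3, y4 >= 0

Solving the primal: x* = (9, 0).
  primal value c^T x* = 45.
Solving the dual: y* = (0, 0, 0, 5).
  dual value b^T y* = 45.
Strong duality: c^T x* = b^T y*. Confirmed.

45


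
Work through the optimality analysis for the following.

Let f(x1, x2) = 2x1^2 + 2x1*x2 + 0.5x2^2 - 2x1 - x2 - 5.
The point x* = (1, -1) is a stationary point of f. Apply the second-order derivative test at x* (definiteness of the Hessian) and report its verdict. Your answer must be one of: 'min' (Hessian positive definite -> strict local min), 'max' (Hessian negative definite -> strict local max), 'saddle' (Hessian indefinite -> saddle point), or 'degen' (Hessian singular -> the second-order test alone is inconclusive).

Compute the Hessian H = grad^2 f:
  H = [[4, 2], [2, 1]]
Verify stationarity: grad f(x*) = H x* + g = (0, 0).
Eigenvalues of H: 0, 5.
H has a zero eigenvalue (singular; positive semidefinite but not definite), so H is neither positive definite, negative definite, nor indefinite. The second-order test alone is inconclusive -> degen.
(Indeed, f is constant along the null direction of H through x*, so x* is not a strict local extremum.)

degen


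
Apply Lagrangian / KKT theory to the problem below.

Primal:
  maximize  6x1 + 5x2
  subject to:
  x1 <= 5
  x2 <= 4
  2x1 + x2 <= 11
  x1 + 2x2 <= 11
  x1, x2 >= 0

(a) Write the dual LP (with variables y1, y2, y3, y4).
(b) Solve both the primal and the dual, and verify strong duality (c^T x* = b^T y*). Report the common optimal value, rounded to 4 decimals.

The standard primal-dual pair for 'max c^T x s.t. A x <= b, x >= 0' is:
  Dual:  min b^T y  s.t.  A^T y >= c,  y >= 0.

So the dual LP is:
  minimize  5y1 + 4y2 + 11y3 + 11y4
  subject to:
    y1 + 2y3 + y4 >= 6
    y2 + y3 + 2y4 >= 5
    y1, y2, y3, y4 >= 0

Solving the primal: x* = (3.6667, 3.6667).
  primal value c^T x* = 40.3333.
Solving the dual: y* = (0, 0, 2.3333, 1.3333).
  dual value b^T y* = 40.3333.
Strong duality: c^T x* = b^T y*. Confirmed.

40.3333


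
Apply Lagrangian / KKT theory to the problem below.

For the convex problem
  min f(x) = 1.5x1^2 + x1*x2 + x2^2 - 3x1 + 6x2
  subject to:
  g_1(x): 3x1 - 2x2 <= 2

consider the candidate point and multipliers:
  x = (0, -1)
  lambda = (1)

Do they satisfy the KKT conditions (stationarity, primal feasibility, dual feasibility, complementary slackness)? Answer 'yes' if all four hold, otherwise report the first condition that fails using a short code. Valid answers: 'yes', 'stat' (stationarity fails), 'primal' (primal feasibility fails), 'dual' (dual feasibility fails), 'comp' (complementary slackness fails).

Gradient of f: grad f(x) = Q x + c = (-4, 4)
Constraint values g_i(x) = a_i^T x - b_i:
  g_1((0, -1)) = 0
Stationarity residual: grad f(x) + sum_i lambda_i a_i = (-1, 2)
  -> stationarity FAILS
Primal feasibility (all g_i <= 0): OK
Dual feasibility (all lambda_i >= 0): OK
Complementary slackness (lambda_i * g_i(x) = 0 for all i): OK

Verdict: the first failing condition is stationarity -> stat.

stat


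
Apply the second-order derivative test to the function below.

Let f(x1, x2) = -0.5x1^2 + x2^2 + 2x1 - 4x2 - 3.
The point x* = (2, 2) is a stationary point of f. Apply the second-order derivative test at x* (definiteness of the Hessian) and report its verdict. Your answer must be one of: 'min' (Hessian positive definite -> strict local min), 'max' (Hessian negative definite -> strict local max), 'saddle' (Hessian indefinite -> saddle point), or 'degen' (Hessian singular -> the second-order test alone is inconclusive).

Compute the Hessian H = grad^2 f:
  H = [[-1, 0], [0, 2]]
Verify stationarity: grad f(x*) = H x* + g = (0, 0).
Eigenvalues of H: -1, 2.
Eigenvalues have mixed signs, so H is indefinite -> x* is a saddle point.

saddle


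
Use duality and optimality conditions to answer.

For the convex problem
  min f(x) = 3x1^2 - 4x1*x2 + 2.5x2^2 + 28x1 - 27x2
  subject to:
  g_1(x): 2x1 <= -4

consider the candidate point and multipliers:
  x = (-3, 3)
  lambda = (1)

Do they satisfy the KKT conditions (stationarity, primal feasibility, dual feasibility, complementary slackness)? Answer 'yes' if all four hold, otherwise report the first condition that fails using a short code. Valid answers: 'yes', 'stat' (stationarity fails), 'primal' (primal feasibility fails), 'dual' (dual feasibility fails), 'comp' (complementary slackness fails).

Gradient of f: grad f(x) = Q x + c = (-2, 0)
Constraint values g_i(x) = a_i^T x - b_i:
  g_1((-3, 3)) = -2
Stationarity residual: grad f(x) + sum_i lambda_i a_i = (0, 0)
  -> stationarity OK
Primal feasibility (all g_i <= 0): OK
Dual feasibility (all lambda_i >= 0): OK
Complementary slackness (lambda_i * g_i(x) = 0 for all i): FAILS

Verdict: the first failing condition is complementary_slackness -> comp.

comp


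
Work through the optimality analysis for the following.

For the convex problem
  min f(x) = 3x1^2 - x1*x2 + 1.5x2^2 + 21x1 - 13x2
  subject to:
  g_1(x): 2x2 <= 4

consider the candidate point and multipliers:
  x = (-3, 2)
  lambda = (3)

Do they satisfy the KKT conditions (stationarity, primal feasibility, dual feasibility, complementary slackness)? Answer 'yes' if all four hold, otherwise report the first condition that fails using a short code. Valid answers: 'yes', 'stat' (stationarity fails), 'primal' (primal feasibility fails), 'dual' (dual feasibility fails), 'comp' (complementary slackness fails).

Gradient of f: grad f(x) = Q x + c = (1, -4)
Constraint values g_i(x) = a_i^T x - b_i:
  g_1((-3, 2)) = 0
Stationarity residual: grad f(x) + sum_i lambda_i a_i = (1, 2)
  -> stationarity FAILS
Primal feasibility (all g_i <= 0): OK
Dual feasibility (all lambda_i >= 0): OK
Complementary slackness (lambda_i * g_i(x) = 0 for all i): OK

Verdict: the first failing condition is stationarity -> stat.

stat


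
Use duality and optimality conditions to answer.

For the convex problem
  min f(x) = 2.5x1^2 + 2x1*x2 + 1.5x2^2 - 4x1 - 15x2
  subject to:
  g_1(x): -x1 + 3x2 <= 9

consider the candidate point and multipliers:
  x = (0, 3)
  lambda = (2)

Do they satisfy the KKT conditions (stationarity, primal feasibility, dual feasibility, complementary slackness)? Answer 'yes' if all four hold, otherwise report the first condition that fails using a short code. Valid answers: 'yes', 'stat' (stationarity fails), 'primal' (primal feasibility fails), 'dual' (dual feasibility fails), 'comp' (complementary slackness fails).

Gradient of f: grad f(x) = Q x + c = (2, -6)
Constraint values g_i(x) = a_i^T x - b_i:
  g_1((0, 3)) = 0
Stationarity residual: grad f(x) + sum_i lambda_i a_i = (0, 0)
  -> stationarity OK
Primal feasibility (all g_i <= 0): OK
Dual feasibility (all lambda_i >= 0): OK
Complementary slackness (lambda_i * g_i(x) = 0 for all i): OK

Verdict: yes, KKT holds.

yes


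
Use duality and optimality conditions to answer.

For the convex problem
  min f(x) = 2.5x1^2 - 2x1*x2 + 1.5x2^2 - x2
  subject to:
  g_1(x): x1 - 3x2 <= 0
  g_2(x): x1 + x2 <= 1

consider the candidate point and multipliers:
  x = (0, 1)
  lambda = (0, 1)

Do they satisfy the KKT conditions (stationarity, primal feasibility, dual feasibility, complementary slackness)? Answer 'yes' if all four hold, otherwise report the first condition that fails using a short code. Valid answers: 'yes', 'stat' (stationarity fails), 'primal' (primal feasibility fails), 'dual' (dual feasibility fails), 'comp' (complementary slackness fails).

Gradient of f: grad f(x) = Q x + c = (-2, 2)
Constraint values g_i(x) = a_i^T x - b_i:
  g_1((0, 1)) = -3
  g_2((0, 1)) = 0
Stationarity residual: grad f(x) + sum_i lambda_i a_i = (-1, 3)
  -> stationarity FAILS
Primal feasibility (all g_i <= 0): OK
Dual feasibility (all lambda_i >= 0): OK
Complementary slackness (lambda_i * g_i(x) = 0 for all i): OK

Verdict: the first failing condition is stationarity -> stat.

stat


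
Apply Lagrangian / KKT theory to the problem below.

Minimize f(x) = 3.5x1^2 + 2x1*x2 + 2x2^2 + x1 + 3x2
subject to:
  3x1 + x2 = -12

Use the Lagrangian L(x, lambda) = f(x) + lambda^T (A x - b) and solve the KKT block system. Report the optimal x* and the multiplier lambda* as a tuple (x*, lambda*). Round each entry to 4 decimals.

Form the Lagrangian:
  L(x, lambda) = (1/2) x^T Q x + c^T x + lambda^T (A x - b)
Stationarity (grad_x L = 0): Q x + c + A^T lambda = 0.
Primal feasibility: A x = b.

This gives the KKT block system:
  [ Q   A^T ] [ x     ]   [-c ]
  [ A    0  ] [ lambda ] = [ b ]

Solving the linear system:
  x*      = (-3.6129, -1.1613)
  lambda* = (8.871)
  f(x*)   = 49.6774

x* = (-3.6129, -1.1613), lambda* = (8.871)


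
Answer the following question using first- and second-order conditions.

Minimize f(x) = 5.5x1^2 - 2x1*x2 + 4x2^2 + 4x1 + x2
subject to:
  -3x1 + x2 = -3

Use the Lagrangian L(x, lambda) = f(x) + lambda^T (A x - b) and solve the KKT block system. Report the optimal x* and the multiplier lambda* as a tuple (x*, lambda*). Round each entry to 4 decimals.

Form the Lagrangian:
  L(x, lambda) = (1/2) x^T Q x + c^T x + lambda^T (A x - b)
Stationarity (grad_x L = 0): Q x + c + A^T lambda = 0.
Primal feasibility: A x = b.

This gives the KKT block system:
  [ Q   A^T ] [ x     ]   [-c ]
  [ A    0  ] [ lambda ] = [ b ]

Solving the linear system:
  x*      = (0.831, -0.507)
  lambda* = (4.7183)
  f(x*)   = 8.4859

x* = (0.831, -0.507), lambda* = (4.7183)


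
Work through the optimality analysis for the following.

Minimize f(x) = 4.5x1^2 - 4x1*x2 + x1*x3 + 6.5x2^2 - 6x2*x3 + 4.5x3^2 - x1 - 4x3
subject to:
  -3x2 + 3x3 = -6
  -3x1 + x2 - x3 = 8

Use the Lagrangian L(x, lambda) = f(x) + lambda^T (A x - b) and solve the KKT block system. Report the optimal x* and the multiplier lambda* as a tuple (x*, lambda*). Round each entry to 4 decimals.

Form the Lagrangian:
  L(x, lambda) = (1/2) x^T Q x + c^T x + lambda^T (A x - b)
Stationarity (grad_x L = 0): Q x + c + A^T lambda = 0.
Primal feasibility: A x = b.

This gives the KKT block system:
  [ Q   A^T ] [ x     ]   [-c ]
  [ A    0  ] [ lambda ] = [ b ]

Solving the linear system:
  x*      = (-2, 0.4, -1.6)
  lambda* = (5.1333, -7.4)
  f(x*)   = 49.2

x* = (-2, 0.4, -1.6), lambda* = (5.1333, -7.4)


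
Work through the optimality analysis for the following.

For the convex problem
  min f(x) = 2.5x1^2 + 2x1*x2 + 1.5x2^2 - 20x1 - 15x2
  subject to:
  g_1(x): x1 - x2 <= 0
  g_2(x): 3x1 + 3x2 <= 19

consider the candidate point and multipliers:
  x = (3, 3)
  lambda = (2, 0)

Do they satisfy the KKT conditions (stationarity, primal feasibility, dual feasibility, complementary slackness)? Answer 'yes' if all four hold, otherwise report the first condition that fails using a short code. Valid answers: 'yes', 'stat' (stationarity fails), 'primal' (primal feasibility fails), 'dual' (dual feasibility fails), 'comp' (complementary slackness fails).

Gradient of f: grad f(x) = Q x + c = (1, 0)
Constraint values g_i(x) = a_i^T x - b_i:
  g_1((3, 3)) = 0
  g_2((3, 3)) = -1
Stationarity residual: grad f(x) + sum_i lambda_i a_i = (3, -2)
  -> stationarity FAILS
Primal feasibility (all g_i <= 0): OK
Dual feasibility (all lambda_i >= 0): OK
Complementary slackness (lambda_i * g_i(x) = 0 for all i): OK

Verdict: the first failing condition is stationarity -> stat.

stat


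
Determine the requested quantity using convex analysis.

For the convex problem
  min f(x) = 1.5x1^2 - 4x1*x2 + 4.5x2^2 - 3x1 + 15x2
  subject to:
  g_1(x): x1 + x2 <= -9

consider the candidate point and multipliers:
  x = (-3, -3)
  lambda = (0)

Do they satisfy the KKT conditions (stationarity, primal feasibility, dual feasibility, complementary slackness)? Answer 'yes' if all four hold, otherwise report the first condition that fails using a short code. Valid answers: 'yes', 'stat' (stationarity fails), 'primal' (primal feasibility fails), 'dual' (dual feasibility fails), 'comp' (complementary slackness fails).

Gradient of f: grad f(x) = Q x + c = (0, 0)
Constraint values g_i(x) = a_i^T x - b_i:
  g_1((-3, -3)) = 3
Stationarity residual: grad f(x) + sum_i lambda_i a_i = (0, 0)
  -> stationarity OK
Primal feasibility (all g_i <= 0): FAILS
Dual feasibility (all lambda_i >= 0): OK
Complementary slackness (lambda_i * g_i(x) = 0 for all i): OK

Verdict: the first failing condition is primal_feasibility -> primal.

primal


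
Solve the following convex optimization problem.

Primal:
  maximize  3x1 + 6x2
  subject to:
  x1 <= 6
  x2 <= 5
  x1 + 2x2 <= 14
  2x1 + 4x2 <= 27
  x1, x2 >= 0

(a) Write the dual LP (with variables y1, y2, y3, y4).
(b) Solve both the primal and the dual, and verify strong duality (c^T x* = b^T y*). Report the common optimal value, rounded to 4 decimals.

The standard primal-dual pair for 'max c^T x s.t. A x <= b, x >= 0' is:
  Dual:  min b^T y  s.t.  A^T y >= c,  y >= 0.

So the dual LP is:
  minimize  6y1 + 5y2 + 14y3 + 27y4
  subject to:
    y1 + y3 + 2y4 >= 3
    y2 + 2y3 + 4y4 >= 6
    y1, y2, y3, y4 >= 0

Solving the primal: x* = (3.5, 5).
  primal value c^T x* = 40.5.
Solving the dual: y* = (0, 0, 0, 1.5).
  dual value b^T y* = 40.5.
Strong duality: c^T x* = b^T y*. Confirmed.

40.5


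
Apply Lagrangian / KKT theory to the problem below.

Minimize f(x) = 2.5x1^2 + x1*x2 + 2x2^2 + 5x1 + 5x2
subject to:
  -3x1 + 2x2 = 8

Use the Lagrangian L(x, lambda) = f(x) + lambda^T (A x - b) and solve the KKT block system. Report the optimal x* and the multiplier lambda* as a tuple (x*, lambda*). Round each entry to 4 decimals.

Form the Lagrangian:
  L(x, lambda) = (1/2) x^T Q x + c^T x + lambda^T (A x - b)
Stationarity (grad_x L = 0): Q x + c + A^T lambda = 0.
Primal feasibility: A x = b.

This gives the KKT block system:
  [ Q   A^T ] [ x     ]   [-c ]
  [ A    0  ] [ lambda ] = [ b ]

Solving the linear system:
  x*      = (-2.3824, 0.4265)
  lambda* = (-2.1618)
  f(x*)   = 3.7574

x* = (-2.3824, 0.4265), lambda* = (-2.1618)


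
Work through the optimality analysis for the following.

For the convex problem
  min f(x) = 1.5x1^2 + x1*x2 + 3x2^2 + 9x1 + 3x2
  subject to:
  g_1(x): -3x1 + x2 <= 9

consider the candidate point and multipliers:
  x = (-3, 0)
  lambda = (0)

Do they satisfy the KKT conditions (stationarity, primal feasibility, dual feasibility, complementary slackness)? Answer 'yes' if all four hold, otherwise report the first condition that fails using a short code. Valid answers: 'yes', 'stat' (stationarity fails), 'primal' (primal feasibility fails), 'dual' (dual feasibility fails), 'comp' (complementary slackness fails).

Gradient of f: grad f(x) = Q x + c = (0, 0)
Constraint values g_i(x) = a_i^T x - b_i:
  g_1((-3, 0)) = 0
Stationarity residual: grad f(x) + sum_i lambda_i a_i = (0, 0)
  -> stationarity OK
Primal feasibility (all g_i <= 0): OK
Dual feasibility (all lambda_i >= 0): OK
Complementary slackness (lambda_i * g_i(x) = 0 for all i): OK

Verdict: yes, KKT holds.

yes


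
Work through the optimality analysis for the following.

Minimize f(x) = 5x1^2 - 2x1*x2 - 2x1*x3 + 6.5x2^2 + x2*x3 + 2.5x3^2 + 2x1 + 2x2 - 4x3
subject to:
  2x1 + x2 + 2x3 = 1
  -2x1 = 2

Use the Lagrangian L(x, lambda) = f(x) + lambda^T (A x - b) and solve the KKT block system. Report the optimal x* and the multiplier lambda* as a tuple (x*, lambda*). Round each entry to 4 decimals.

Form the Lagrangian:
  L(x, lambda) = (1/2) x^T Q x + c^T x + lambda^T (A x - b)
Stationarity (grad_x L = 0): Q x + c + A^T lambda = 0.
Primal feasibility: A x = b.

This gives the KKT block system:
  [ Q   A^T ] [ x     ]   [-c ]
  [ A    0  ] [ lambda ] = [ b ]

Solving the linear system:
  x*      = (-1, -0.2075, 1.6038)
  lambda* = (-2.9057, -8.3019)
  f(x*)   = 5.3396

x* = (-1, -0.2075, 1.6038), lambda* = (-2.9057, -8.3019)


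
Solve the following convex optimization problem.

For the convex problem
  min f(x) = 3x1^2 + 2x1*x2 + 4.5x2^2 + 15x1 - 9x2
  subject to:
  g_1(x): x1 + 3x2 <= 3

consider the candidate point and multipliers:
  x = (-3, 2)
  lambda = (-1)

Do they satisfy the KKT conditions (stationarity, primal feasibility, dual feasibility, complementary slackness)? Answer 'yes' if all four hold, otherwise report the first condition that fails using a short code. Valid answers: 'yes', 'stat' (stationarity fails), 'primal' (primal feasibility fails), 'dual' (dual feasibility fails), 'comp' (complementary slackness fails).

Gradient of f: grad f(x) = Q x + c = (1, 3)
Constraint values g_i(x) = a_i^T x - b_i:
  g_1((-3, 2)) = 0
Stationarity residual: grad f(x) + sum_i lambda_i a_i = (0, 0)
  -> stationarity OK
Primal feasibility (all g_i <= 0): OK
Dual feasibility (all lambda_i >= 0): FAILS
Complementary slackness (lambda_i * g_i(x) = 0 for all i): OK

Verdict: the first failing condition is dual_feasibility -> dual.

dual


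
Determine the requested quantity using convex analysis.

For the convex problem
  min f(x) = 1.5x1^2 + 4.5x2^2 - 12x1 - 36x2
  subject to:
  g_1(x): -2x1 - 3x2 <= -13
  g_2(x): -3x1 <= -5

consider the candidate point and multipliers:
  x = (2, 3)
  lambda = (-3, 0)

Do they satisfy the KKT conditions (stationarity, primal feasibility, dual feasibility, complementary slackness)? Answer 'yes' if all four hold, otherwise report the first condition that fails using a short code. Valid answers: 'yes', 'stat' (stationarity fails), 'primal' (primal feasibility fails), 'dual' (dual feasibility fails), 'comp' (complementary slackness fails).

Gradient of f: grad f(x) = Q x + c = (-6, -9)
Constraint values g_i(x) = a_i^T x - b_i:
  g_1((2, 3)) = 0
  g_2((2, 3)) = -1
Stationarity residual: grad f(x) + sum_i lambda_i a_i = (0, 0)
  -> stationarity OK
Primal feasibility (all g_i <= 0): OK
Dual feasibility (all lambda_i >= 0): FAILS
Complementary slackness (lambda_i * g_i(x) = 0 for all i): OK

Verdict: the first failing condition is dual_feasibility -> dual.

dual


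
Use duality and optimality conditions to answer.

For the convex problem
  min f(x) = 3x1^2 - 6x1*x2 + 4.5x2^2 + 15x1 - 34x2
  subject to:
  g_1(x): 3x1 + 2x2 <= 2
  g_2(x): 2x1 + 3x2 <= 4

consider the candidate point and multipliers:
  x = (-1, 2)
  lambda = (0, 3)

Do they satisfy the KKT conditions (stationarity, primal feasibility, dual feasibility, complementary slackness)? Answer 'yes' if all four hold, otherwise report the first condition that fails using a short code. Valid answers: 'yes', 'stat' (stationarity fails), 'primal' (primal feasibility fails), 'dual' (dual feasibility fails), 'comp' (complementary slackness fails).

Gradient of f: grad f(x) = Q x + c = (-3, -10)
Constraint values g_i(x) = a_i^T x - b_i:
  g_1((-1, 2)) = -1
  g_2((-1, 2)) = 0
Stationarity residual: grad f(x) + sum_i lambda_i a_i = (3, -1)
  -> stationarity FAILS
Primal feasibility (all g_i <= 0): OK
Dual feasibility (all lambda_i >= 0): OK
Complementary slackness (lambda_i * g_i(x) = 0 for all i): OK

Verdict: the first failing condition is stationarity -> stat.

stat


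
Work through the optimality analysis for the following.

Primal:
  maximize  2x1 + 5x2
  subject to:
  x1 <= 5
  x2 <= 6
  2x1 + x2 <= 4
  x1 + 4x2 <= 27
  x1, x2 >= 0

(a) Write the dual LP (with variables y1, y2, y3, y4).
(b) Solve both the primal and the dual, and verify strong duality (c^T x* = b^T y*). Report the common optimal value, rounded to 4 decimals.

The standard primal-dual pair for 'max c^T x s.t. A x <= b, x >= 0' is:
  Dual:  min b^T y  s.t.  A^T y >= c,  y >= 0.

So the dual LP is:
  minimize  5y1 + 6y2 + 4y3 + 27y4
  subject to:
    y1 + 2y3 + y4 >= 2
    y2 + y3 + 4y4 >= 5
    y1, y2, y3, y4 >= 0

Solving the primal: x* = (0, 4).
  primal value c^T x* = 20.
Solving the dual: y* = (0, 0, 5, 0).
  dual value b^T y* = 20.
Strong duality: c^T x* = b^T y*. Confirmed.

20


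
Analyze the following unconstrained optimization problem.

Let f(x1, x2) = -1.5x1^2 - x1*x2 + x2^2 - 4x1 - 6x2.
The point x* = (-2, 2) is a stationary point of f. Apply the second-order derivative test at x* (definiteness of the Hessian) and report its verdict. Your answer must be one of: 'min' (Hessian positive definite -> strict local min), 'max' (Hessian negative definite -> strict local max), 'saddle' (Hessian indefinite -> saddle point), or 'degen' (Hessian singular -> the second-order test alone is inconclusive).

Compute the Hessian H = grad^2 f:
  H = [[-3, -1], [-1, 2]]
Verify stationarity: grad f(x*) = H x* + g = (0, 0).
Eigenvalues of H: -3.1926, 2.1926.
Eigenvalues have mixed signs, so H is indefinite -> x* is a saddle point.

saddle


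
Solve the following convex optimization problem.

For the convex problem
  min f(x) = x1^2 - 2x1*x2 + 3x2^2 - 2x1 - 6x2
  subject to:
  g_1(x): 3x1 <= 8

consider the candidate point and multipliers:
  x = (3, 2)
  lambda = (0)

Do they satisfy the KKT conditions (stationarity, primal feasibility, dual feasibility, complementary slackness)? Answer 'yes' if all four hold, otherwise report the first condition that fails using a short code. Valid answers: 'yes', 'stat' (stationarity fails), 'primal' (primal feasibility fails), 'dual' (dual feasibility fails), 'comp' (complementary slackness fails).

Gradient of f: grad f(x) = Q x + c = (0, 0)
Constraint values g_i(x) = a_i^T x - b_i:
  g_1((3, 2)) = 1
Stationarity residual: grad f(x) + sum_i lambda_i a_i = (0, 0)
  -> stationarity OK
Primal feasibility (all g_i <= 0): FAILS
Dual feasibility (all lambda_i >= 0): OK
Complementary slackness (lambda_i * g_i(x) = 0 for all i): OK

Verdict: the first failing condition is primal_feasibility -> primal.

primal


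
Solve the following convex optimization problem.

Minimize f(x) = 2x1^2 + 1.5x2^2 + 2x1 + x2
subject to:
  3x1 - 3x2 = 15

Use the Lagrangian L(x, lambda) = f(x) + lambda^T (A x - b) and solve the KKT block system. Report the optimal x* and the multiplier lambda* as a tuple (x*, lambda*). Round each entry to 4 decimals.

Form the Lagrangian:
  L(x, lambda) = (1/2) x^T Q x + c^T x + lambda^T (A x - b)
Stationarity (grad_x L = 0): Q x + c + A^T lambda = 0.
Primal feasibility: A x = b.

This gives the KKT block system:
  [ Q   A^T ] [ x     ]   [-c ]
  [ A    0  ] [ lambda ] = [ b ]

Solving the linear system:
  x*      = (1.7143, -3.2857)
  lambda* = (-2.9524)
  f(x*)   = 22.2143

x* = (1.7143, -3.2857), lambda* = (-2.9524)


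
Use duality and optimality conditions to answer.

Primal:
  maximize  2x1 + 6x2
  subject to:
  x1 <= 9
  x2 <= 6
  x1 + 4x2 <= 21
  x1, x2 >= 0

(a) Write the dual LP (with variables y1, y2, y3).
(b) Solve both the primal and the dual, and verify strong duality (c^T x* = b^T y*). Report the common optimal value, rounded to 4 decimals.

The standard primal-dual pair for 'max c^T x s.t. A x <= b, x >= 0' is:
  Dual:  min b^T y  s.t.  A^T y >= c,  y >= 0.

So the dual LP is:
  minimize  9y1 + 6y2 + 21y3
  subject to:
    y1 + y3 >= 2
    y2 + 4y3 >= 6
    y1, y2, y3 >= 0

Solving the primal: x* = (9, 3).
  primal value c^T x* = 36.
Solving the dual: y* = (0.5, 0, 1.5).
  dual value b^T y* = 36.
Strong duality: c^T x* = b^T y*. Confirmed.

36


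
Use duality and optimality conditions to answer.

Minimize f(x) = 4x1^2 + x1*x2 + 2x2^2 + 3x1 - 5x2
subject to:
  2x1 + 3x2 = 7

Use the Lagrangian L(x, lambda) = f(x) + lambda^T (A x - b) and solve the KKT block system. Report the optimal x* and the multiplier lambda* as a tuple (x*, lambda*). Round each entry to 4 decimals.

Form the Lagrangian:
  L(x, lambda) = (1/2) x^T Q x + c^T x + lambda^T (A x - b)
Stationarity (grad_x L = 0): Q x + c + A^T lambda = 0.
Primal feasibility: A x = b.

This gives the KKT block system:
  [ Q   A^T ] [ x     ]   [-c ]
  [ A    0  ] [ lambda ] = [ b ]

Solving the linear system:
  x*      = (-0.2895, 2.5263)
  lambda* = (-1.6053)
  f(x*)   = -1.1316

x* = (-0.2895, 2.5263), lambda* = (-1.6053)


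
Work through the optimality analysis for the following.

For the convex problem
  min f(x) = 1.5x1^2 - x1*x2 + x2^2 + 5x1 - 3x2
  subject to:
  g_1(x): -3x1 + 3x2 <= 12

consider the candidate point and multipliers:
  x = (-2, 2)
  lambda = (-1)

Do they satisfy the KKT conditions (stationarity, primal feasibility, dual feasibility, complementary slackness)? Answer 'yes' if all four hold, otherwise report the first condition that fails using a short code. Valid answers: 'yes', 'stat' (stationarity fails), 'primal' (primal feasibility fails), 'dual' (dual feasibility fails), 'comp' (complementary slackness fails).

Gradient of f: grad f(x) = Q x + c = (-3, 3)
Constraint values g_i(x) = a_i^T x - b_i:
  g_1((-2, 2)) = 0
Stationarity residual: grad f(x) + sum_i lambda_i a_i = (0, 0)
  -> stationarity OK
Primal feasibility (all g_i <= 0): OK
Dual feasibility (all lambda_i >= 0): FAILS
Complementary slackness (lambda_i * g_i(x) = 0 for all i): OK

Verdict: the first failing condition is dual_feasibility -> dual.

dual


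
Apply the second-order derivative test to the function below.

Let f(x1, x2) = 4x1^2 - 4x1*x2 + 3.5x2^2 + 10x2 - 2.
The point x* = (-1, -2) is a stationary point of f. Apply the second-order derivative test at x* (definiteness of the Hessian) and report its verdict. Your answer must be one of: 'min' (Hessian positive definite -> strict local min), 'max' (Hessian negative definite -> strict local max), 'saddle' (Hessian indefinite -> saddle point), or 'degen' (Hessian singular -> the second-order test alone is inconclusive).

Compute the Hessian H = grad^2 f:
  H = [[8, -4], [-4, 7]]
Verify stationarity: grad f(x*) = H x* + g = (0, 0).
Eigenvalues of H: 3.4689, 11.5311.
Both eigenvalues > 0, so H is positive definite -> x* is a strict local min.

min


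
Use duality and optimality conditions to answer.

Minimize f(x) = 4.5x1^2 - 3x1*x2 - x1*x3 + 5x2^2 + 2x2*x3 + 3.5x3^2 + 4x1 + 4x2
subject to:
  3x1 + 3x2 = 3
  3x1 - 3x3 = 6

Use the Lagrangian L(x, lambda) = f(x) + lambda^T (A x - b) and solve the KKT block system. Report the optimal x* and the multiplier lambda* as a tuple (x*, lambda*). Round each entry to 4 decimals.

Form the Lagrangian:
  L(x, lambda) = (1/2) x^T Q x + c^T x + lambda^T (A x - b)
Stationarity (grad_x L = 0): Q x + c + A^T lambda = 0.
Primal feasibility: A x = b.

This gives the KKT block system:
  [ Q   A^T ] [ x     ]   [-c ]
  [ A    0  ] [ lambda ] = [ b ]

Solving the linear system:
  x*      = (0.7308, 0.2692, -1.2692)
  lambda* = (-0.6538, -3.0256)
  f(x*)   = 12.0577

x* = (0.7308, 0.2692, -1.2692), lambda* = (-0.6538, -3.0256)


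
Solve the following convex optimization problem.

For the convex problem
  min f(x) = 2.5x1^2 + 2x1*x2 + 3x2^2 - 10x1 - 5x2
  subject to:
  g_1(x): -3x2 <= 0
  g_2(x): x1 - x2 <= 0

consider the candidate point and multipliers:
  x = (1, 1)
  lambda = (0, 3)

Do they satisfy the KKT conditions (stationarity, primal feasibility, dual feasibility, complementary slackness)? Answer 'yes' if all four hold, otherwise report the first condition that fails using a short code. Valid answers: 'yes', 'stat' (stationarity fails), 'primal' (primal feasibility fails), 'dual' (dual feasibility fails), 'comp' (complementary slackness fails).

Gradient of f: grad f(x) = Q x + c = (-3, 3)
Constraint values g_i(x) = a_i^T x - b_i:
  g_1((1, 1)) = -3
  g_2((1, 1)) = 0
Stationarity residual: grad f(x) + sum_i lambda_i a_i = (0, 0)
  -> stationarity OK
Primal feasibility (all g_i <= 0): OK
Dual feasibility (all lambda_i >= 0): OK
Complementary slackness (lambda_i * g_i(x) = 0 for all i): OK

Verdict: yes, KKT holds.

yes


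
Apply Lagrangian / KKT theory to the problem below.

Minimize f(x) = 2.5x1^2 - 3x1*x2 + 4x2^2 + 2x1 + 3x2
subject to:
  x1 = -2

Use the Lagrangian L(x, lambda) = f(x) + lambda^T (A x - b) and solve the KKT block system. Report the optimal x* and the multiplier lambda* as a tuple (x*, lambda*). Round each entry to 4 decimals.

Form the Lagrangian:
  L(x, lambda) = (1/2) x^T Q x + c^T x + lambda^T (A x - b)
Stationarity (grad_x L = 0): Q x + c + A^T lambda = 0.
Primal feasibility: A x = b.

This gives the KKT block system:
  [ Q   A^T ] [ x     ]   [-c ]
  [ A    0  ] [ lambda ] = [ b ]

Solving the linear system:
  x*      = (-2, -1.125)
  lambda* = (4.625)
  f(x*)   = 0.9375

x* = (-2, -1.125), lambda* = (4.625)


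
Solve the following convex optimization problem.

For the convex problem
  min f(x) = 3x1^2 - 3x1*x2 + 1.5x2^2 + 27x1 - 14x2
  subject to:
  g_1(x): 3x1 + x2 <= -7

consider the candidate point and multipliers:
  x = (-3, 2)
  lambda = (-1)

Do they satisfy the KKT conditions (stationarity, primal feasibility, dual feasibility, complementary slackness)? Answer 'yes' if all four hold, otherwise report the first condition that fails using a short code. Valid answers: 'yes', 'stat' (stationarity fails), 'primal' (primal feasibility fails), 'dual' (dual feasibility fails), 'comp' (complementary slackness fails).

Gradient of f: grad f(x) = Q x + c = (3, 1)
Constraint values g_i(x) = a_i^T x - b_i:
  g_1((-3, 2)) = 0
Stationarity residual: grad f(x) + sum_i lambda_i a_i = (0, 0)
  -> stationarity OK
Primal feasibility (all g_i <= 0): OK
Dual feasibility (all lambda_i >= 0): FAILS
Complementary slackness (lambda_i * g_i(x) = 0 for all i): OK

Verdict: the first failing condition is dual_feasibility -> dual.

dual


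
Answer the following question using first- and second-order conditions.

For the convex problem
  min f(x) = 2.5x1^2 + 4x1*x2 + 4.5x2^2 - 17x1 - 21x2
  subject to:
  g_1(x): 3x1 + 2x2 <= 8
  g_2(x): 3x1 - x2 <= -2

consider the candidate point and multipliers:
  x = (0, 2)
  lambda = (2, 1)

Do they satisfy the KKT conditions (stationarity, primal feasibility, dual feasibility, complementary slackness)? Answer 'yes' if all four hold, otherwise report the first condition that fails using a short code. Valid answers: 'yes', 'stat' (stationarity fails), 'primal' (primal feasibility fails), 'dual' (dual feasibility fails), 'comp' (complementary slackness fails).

Gradient of f: grad f(x) = Q x + c = (-9, -3)
Constraint values g_i(x) = a_i^T x - b_i:
  g_1((0, 2)) = -4
  g_2((0, 2)) = 0
Stationarity residual: grad f(x) + sum_i lambda_i a_i = (0, 0)
  -> stationarity OK
Primal feasibility (all g_i <= 0): OK
Dual feasibility (all lambda_i >= 0): OK
Complementary slackness (lambda_i * g_i(x) = 0 for all i): FAILS

Verdict: the first failing condition is complementary_slackness -> comp.

comp


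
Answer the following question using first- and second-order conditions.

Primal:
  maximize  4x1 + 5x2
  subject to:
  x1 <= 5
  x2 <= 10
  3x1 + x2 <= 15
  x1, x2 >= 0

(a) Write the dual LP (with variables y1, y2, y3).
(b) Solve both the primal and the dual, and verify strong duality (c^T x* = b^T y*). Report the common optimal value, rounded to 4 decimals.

The standard primal-dual pair for 'max c^T x s.t. A x <= b, x >= 0' is:
  Dual:  min b^T y  s.t.  A^T y >= c,  y >= 0.

So the dual LP is:
  minimize  5y1 + 10y2 + 15y3
  subject to:
    y1 + 3y3 >= 4
    y2 + y3 >= 5
    y1, y2, y3 >= 0

Solving the primal: x* = (1.6667, 10).
  primal value c^T x* = 56.6667.
Solving the dual: y* = (0, 3.6667, 1.3333).
  dual value b^T y* = 56.6667.
Strong duality: c^T x* = b^T y*. Confirmed.

56.6667


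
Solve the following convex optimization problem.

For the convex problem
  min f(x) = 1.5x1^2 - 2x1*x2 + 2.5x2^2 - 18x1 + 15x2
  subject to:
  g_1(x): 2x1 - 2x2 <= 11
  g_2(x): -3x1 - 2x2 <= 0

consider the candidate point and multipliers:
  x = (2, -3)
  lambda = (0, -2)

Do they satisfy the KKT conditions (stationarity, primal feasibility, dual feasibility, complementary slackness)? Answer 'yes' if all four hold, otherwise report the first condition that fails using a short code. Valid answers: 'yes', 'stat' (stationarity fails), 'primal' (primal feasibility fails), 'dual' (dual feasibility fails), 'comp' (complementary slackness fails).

Gradient of f: grad f(x) = Q x + c = (-6, -4)
Constraint values g_i(x) = a_i^T x - b_i:
  g_1((2, -3)) = -1
  g_2((2, -3)) = 0
Stationarity residual: grad f(x) + sum_i lambda_i a_i = (0, 0)
  -> stationarity OK
Primal feasibility (all g_i <= 0): OK
Dual feasibility (all lambda_i >= 0): FAILS
Complementary slackness (lambda_i * g_i(x) = 0 for all i): OK

Verdict: the first failing condition is dual_feasibility -> dual.

dual
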